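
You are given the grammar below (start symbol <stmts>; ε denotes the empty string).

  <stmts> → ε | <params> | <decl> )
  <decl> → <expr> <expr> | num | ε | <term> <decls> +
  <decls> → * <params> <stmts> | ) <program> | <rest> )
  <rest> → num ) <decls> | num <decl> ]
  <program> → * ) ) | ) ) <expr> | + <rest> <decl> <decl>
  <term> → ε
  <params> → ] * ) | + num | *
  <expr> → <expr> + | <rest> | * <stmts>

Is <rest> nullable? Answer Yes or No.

No

Nullable nonterminals: <decl>, <stmts>, <term>.
No production of <rest> has an RHS whose symbols are all nullable, so <rest> is not nullable.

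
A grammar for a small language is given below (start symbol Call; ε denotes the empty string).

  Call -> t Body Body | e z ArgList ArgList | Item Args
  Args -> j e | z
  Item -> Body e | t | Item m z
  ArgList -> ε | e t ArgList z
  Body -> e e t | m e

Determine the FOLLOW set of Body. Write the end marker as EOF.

In Call -> t Body Body: add FIRST(Body) = { e, m }.
In Call -> t Body Body: Body is at the end, add FOLLOW(Call) = { EOF }.
In Item -> Body e: add FIRST(e) = { e }.
Union: FOLLOW(Body) = { EOF, e, m }.

{ EOF, e, m }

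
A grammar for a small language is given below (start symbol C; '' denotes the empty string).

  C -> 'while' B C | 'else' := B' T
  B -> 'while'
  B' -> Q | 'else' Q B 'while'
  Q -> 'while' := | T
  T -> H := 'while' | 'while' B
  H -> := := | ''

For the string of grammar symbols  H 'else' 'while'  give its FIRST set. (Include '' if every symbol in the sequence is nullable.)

Add FIRST(H)\{''} = { := }; H is nullable, continue.
'else' is a terminal; add {'else'} and stop.

{ 'else', := }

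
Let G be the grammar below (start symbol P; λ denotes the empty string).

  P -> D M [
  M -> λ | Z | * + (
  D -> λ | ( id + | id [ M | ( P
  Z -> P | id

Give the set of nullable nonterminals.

Directly nullable (have an λ-production): M, D.
No other nonterminal has a production whose RHS symbols are all nullable.

{ D, M }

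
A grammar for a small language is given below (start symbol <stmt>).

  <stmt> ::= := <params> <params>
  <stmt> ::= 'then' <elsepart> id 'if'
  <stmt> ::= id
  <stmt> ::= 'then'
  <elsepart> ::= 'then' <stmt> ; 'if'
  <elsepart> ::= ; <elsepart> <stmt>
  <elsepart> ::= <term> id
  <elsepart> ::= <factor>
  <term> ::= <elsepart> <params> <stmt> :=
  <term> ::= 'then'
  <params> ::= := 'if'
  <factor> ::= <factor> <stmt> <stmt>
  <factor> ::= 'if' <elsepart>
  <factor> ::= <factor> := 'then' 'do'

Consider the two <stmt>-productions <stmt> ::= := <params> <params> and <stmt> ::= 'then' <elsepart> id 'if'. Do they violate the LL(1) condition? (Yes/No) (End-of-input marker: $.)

No

FIRST(:= <params> <params>) = { := } and FIRST('then' <elsepart> id 'if') = { 'then' }.
The FIRST sets are disjoint and neither alternative is nullable — no conflict.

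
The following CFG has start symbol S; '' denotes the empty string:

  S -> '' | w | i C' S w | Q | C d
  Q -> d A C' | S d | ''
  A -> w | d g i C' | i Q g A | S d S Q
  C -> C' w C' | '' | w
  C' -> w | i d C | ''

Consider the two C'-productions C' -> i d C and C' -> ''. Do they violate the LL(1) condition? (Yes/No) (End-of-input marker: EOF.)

FIRST(i d C) = { i } and FIRST('') = { '' }.
The second alternative is nullable and FOLLOW(C') = { EOF, d, g, i, w } shares i with FIRST of the first — conflict.

Yes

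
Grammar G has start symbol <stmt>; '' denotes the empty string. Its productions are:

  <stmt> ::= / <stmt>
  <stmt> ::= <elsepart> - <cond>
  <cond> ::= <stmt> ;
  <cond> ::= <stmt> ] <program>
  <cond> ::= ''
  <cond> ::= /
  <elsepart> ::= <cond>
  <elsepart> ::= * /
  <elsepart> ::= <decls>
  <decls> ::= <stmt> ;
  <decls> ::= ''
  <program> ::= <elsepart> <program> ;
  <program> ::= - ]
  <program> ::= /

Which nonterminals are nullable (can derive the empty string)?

{ <cond>, <decls>, <elsepart> }

Directly nullable (have an ''-production): <cond>, <decls>.
<elsepart> ::= <cond> with every symbol nullable, so <elsepart> is nullable.
No other nonterminal has a production whose RHS symbols are all nullable.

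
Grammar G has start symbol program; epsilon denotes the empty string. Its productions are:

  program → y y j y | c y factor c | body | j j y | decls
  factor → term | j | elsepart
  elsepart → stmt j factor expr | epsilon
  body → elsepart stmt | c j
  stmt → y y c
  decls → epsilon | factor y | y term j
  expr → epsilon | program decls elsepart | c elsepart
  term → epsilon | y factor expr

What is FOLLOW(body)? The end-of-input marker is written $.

In program → body: body is at the end, add FOLLOW(program) = { $, c, j, y }.
Union: FOLLOW(body) = { $, c, j, y }.

{ $, c, j, y }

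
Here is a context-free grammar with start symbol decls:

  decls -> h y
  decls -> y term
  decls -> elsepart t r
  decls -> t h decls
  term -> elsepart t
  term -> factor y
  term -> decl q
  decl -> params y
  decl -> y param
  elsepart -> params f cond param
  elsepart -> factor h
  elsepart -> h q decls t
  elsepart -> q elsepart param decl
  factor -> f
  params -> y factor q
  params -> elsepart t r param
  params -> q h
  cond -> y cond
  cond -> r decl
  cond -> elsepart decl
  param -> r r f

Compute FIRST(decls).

decls -> h y contributes {h}.
decls -> y term contributes {y}.
From decls -> elsepart t r: add FIRST(elsepart) = { f, h, q, y }.
decls -> t h decls contributes {t}.
Union: FIRST(decls) = { f, h, q, t, y }.

{ f, h, q, t, y }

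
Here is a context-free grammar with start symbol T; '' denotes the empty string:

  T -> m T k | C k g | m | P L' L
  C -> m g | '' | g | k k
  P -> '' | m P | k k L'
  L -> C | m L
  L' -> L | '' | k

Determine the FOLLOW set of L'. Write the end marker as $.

{ $, g, k, m }

In T -> P L' L: add FIRST(L)\{''} = { g, k, m }.
  Since L is nullable, also add FOLLOW(T) = { $, k }.
In P -> k k L': L' is at the end, add FOLLOW(P) = { $, g, k, m }.
Union: FOLLOW(L') = { $, g, k, m }.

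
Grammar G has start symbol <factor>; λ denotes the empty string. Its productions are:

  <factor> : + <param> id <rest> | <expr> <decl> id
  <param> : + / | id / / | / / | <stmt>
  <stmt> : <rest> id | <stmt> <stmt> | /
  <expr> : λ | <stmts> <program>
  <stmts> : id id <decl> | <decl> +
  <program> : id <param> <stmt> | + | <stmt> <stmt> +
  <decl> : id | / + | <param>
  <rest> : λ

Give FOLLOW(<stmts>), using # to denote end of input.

In <expr> : <stmts> <program>: add FIRST(<program>) = { +, /, id }.
Union: FOLLOW(<stmts>) = { +, /, id }.

{ +, /, id }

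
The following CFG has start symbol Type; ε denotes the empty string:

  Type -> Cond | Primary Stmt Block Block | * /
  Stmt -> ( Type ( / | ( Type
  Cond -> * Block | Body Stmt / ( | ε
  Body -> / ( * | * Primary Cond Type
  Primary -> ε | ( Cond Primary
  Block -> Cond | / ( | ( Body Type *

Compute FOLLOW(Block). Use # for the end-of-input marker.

In Type -> Primary Stmt Block Block: add FIRST(Block)\{ε} = { (, *, / }.
  Since Block is nullable, also add FOLLOW(Type) = { #, (, *, / }.
In Type -> Primary Stmt Block Block: Block is at the end, add FOLLOW(Type) = { #, (, *, / }.
In Cond -> * Block: Block is at the end, add FOLLOW(Cond) = { #, (, *, / }.
Union: FOLLOW(Block) = { #, (, *, / }.

{ #, (, *, / }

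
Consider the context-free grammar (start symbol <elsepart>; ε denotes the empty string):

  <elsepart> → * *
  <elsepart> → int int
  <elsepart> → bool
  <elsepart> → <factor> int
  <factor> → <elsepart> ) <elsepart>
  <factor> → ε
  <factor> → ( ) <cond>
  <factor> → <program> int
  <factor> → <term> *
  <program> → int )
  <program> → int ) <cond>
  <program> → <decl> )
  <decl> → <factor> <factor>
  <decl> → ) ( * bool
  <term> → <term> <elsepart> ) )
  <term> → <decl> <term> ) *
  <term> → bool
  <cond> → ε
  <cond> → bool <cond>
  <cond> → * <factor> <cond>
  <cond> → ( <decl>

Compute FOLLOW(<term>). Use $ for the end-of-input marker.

{ (, ), *, bool, int }

In <factor> → <term> *: add FIRST(*) = { * }.
In <term> → <term> <elsepart> ) ): add FIRST(<elsepart> ) )) = { (, ), *, bool, int }.
In <term> → <decl> <term> ) *: add FIRST() *) = { ) }.
Union: FOLLOW(<term>) = { (, ), *, bool, int }.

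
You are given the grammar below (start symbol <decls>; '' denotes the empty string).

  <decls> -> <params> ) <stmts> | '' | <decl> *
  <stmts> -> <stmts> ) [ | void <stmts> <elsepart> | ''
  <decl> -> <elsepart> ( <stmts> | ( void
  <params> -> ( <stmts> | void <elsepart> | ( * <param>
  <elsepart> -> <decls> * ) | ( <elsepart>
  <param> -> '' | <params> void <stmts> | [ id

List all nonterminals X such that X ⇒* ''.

{ <decls>, <param>, <stmts> }

Directly nullable (have an ''-production): <decls>, <stmts>, <param>.
No other nonterminal has a production whose RHS symbols are all nullable.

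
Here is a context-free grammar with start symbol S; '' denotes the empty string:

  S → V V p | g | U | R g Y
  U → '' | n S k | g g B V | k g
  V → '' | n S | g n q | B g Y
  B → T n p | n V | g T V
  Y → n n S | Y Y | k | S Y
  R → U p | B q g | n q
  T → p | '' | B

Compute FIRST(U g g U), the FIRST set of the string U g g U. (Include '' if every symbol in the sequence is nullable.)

{ g, k, n }

Add FIRST(U)\{''} = { g, k, n }; U is nullable, continue.
g is a terminal; add {g} and stop.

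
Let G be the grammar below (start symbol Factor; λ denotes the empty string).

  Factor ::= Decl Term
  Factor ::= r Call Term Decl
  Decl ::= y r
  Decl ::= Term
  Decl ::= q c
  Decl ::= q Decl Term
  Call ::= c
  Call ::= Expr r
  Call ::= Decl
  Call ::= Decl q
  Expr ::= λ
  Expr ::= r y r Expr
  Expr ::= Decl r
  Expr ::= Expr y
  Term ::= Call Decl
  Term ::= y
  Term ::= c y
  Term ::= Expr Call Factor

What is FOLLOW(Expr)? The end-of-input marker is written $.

{ c, q, r, y }

In Call ::= Expr r: add FIRST(r) = { r }.
In Expr ::= r y r Expr: Expr is at the end, add FOLLOW(Expr) = { c, q, r, y }.
In Expr ::= Expr y: add FIRST(y) = { y }.
In Term ::= Expr Call Factor: add FIRST(Call Factor) = { c, q, r, y }.
Union: FOLLOW(Expr) = { c, q, r, y }.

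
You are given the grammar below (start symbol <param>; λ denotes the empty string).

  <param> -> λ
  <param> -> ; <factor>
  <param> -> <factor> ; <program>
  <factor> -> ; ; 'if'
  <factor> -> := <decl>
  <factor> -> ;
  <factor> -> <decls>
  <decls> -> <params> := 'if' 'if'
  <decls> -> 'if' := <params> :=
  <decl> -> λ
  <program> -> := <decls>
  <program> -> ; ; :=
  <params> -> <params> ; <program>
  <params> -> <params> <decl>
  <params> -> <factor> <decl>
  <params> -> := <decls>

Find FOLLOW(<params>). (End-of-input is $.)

In <decls> -> <params> := 'if' 'if': add FIRST(:= 'if' 'if') = { := }.
In <decls> -> 'if' := <params> :=: add FIRST(:=) = { := }.
In <params> -> <params> ; <program>: add FIRST(; <program>) = { ; }.
In <params> -> <params> <decl>: add FIRST(<decl>)\{λ} = {  }.
  Since <decl> is nullable, also add FOLLOW(<params>) = { :=, ; }.
Union: FOLLOW(<params>) = { :=, ; }.

{ :=, ; }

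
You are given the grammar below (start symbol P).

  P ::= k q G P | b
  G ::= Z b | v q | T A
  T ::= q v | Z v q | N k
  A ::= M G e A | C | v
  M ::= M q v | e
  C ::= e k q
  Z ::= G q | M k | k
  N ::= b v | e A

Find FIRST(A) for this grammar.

{ e, v }

From A ::= M G e A: add FIRST(M) = { e }.
From A ::= C: add FIRST(C) = { e }.
A ::= v contributes {v}.
Union: FIRST(A) = { e, v }.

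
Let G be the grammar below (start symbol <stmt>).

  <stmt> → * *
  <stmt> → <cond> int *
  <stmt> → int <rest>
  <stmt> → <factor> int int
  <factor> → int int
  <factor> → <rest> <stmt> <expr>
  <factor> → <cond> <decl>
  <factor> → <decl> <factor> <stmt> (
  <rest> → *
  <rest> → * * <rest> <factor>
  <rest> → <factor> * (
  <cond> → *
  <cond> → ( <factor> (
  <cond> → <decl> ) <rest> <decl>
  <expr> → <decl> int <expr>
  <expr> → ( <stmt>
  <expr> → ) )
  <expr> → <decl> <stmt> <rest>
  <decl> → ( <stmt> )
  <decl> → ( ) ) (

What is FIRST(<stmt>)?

<stmt> → * * contributes {*}.
From <stmt> → <cond> int *: add FIRST(<cond>) = { (, * }.
<stmt> → int <rest> contributes {int}.
From <stmt> → <factor> int int: add FIRST(<factor>) = { (, *, int }.
Union: FIRST(<stmt>) = { (, *, int }.

{ (, *, int }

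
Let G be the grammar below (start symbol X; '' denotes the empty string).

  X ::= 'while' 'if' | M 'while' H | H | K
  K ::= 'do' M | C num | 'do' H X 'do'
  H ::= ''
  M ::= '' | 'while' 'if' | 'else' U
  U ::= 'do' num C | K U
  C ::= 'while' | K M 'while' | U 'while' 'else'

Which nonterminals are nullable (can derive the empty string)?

{ H, M, X }

Directly nullable (have an ''-production): H, M.
X ::= H with every symbol nullable, so X is nullable.
No other nonterminal has a production whose RHS symbols are all nullable.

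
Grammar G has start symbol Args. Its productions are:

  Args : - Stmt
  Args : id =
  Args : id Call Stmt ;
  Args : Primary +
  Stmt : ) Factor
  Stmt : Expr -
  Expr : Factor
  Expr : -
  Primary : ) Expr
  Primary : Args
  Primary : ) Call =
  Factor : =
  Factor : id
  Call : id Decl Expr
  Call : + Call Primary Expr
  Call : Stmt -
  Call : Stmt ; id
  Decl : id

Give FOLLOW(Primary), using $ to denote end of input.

In Args : Primary +: add FIRST(+) = { + }.
In Call : + Call Primary Expr: add FIRST(Expr) = { -, =, id }.
Union: FOLLOW(Primary) = { +, -, =, id }.

{ +, -, =, id }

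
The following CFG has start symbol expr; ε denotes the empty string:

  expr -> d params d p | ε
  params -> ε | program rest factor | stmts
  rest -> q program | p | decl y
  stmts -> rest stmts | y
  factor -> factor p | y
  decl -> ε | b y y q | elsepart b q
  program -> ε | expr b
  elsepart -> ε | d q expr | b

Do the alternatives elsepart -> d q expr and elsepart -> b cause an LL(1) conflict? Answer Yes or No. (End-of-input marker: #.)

No

FIRST(d q expr) = { d } and FIRST(b) = { b }.
The FIRST sets are disjoint and neither alternative is nullable — no conflict.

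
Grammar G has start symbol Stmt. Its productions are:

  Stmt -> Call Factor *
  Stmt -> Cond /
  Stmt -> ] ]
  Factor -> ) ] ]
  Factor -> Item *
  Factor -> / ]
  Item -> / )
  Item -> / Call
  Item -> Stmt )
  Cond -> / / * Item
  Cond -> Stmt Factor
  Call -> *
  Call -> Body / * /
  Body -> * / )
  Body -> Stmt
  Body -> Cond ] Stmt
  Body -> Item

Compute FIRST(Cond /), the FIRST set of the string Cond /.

{ *, /, ] }

Add FIRST(Cond) = { *, /, ] }; Cond is not nullable, stop.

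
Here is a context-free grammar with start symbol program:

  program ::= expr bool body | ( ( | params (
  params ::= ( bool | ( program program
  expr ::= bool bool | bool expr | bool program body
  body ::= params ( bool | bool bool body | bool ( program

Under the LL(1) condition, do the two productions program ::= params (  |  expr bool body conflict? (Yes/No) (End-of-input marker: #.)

No

FIRST(params () = { ( } and FIRST(expr bool body) = { bool }.
The FIRST sets are disjoint and neither alternative is nullable — no conflict.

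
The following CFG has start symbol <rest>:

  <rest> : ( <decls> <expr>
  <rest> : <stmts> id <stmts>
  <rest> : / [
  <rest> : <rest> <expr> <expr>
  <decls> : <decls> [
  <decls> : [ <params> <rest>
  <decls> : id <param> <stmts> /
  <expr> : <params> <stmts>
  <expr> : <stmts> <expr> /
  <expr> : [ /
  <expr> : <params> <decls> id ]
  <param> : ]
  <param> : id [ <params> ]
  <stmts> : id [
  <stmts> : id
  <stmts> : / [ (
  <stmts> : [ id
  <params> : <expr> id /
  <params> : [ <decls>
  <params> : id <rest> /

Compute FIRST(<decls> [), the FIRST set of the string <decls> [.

{ [, id }

Add FIRST(<decls>) = { [, id }; <decls> is not nullable, stop.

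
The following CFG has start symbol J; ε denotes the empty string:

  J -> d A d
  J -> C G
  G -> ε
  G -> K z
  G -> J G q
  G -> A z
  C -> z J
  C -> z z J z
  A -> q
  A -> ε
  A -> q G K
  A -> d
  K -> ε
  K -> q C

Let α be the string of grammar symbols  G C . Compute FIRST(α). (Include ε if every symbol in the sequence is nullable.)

{ d, q, z }

Add FIRST(G)\{ε} = { d, q, z }; G is nullable, continue.
Add FIRST(C) = { z }; C is not nullable, stop.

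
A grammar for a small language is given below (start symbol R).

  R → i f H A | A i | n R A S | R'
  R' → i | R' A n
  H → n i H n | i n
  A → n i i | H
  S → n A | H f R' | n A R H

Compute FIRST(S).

{ i, n }

S → n A contributes {n}.
From S → H f R': add FIRST(H) = { i, n }.
S → n A R H contributes {n}.
Union: FIRST(S) = { i, n }.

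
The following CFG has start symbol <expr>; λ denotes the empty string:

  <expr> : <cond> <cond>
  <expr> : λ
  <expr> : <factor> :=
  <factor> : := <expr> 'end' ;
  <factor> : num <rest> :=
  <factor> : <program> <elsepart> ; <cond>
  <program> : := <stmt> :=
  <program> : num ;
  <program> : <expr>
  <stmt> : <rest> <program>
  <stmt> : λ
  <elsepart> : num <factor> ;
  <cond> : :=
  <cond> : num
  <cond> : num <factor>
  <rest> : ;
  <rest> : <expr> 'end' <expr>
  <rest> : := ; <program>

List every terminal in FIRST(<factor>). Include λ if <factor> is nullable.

<factor> : := <expr> 'end' ; contributes {:=}.
<factor> : num <rest> := contributes {num}.
From <factor> : <program> <elsepart> ; <cond>: <program> nullable, take FIRST(<program>) ∪ FIRST(<elsepart>) = { :=, num }.
Union: FIRST(<factor>) = { :=, num }.

{ :=, num }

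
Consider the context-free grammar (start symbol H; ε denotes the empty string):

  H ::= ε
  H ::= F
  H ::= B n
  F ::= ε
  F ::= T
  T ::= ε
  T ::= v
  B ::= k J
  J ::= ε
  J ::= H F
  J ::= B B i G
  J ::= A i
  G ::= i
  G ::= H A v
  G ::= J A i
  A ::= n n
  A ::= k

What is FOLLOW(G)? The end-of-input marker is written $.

In J ::= B B i G: G is at the end, add FOLLOW(J) = { i, k, n }.
Union: FOLLOW(G) = { i, k, n }.

{ i, k, n }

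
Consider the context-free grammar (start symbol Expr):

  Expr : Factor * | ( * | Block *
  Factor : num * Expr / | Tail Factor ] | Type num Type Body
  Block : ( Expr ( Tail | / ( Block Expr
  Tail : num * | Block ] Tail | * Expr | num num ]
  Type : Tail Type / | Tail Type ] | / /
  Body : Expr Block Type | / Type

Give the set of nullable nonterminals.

{ } (none)

No nonterminal has an empty production or an RHS whose symbols are all nullable.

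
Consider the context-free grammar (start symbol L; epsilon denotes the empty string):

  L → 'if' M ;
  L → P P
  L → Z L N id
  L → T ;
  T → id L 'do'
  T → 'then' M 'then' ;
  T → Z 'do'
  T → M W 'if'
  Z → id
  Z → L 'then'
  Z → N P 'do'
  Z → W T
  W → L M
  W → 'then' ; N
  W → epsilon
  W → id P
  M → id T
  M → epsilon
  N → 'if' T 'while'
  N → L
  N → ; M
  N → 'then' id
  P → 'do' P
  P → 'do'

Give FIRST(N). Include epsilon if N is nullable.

{ 'do', 'if', 'then', ;, id }

N → 'if' T 'while' contributes {'if'}.
From N → L: add FIRST(L) = { 'do', 'if', 'then', ;, id }.
N → ; M contributes {;}.
N → 'then' id contributes {'then'}.
Union: FIRST(N) = { 'do', 'if', 'then', ;, id }.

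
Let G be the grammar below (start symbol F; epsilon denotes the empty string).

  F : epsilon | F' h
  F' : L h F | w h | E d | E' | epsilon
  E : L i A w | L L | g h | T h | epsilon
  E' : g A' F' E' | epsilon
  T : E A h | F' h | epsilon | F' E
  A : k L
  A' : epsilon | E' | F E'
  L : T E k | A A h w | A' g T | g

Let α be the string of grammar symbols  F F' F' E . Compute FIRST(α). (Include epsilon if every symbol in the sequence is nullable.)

Add FIRST(F)\{epsilon} = { d, g, h, k, w }; F is nullable, continue.
Add FIRST(F')\{epsilon} = { d, g, h, k, w }; F' is nullable, continue.
Add FIRST(F')\{epsilon} = { d, g, h, k, w }; F' is nullable, continue.
Add FIRST(E)\{epsilon} = { d, g, h, k, w }; E is nullable, continue.
Every symbol is nullable, so include epsilon.

{ d, g, h, k, w, epsilon }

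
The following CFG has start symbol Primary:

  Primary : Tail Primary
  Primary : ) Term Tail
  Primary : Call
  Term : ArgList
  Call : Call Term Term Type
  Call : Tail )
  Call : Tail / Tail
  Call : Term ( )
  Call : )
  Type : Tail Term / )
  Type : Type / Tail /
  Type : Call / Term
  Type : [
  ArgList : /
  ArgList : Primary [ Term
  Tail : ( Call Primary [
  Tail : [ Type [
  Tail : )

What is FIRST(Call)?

{ (, ), /, [ }

From Call : Call Term Term Type: add FIRST(Call) = { (, ), /, [ }.
From Call : Tail ): add FIRST(Tail) = { (, ), [ }.
From Call : Tail / Tail: add FIRST(Tail) = { (, ), [ }.
From Call : Term ( ): add FIRST(Term) = { (, ), /, [ }.
Call : ) contributes {)}.
Union: FIRST(Call) = { (, ), /, [ }.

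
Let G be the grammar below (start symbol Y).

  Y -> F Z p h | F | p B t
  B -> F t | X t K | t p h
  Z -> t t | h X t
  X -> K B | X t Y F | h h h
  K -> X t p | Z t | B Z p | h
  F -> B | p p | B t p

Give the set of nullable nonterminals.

{ } (none)

No nonterminal has an empty production or an RHS whose symbols are all nullable.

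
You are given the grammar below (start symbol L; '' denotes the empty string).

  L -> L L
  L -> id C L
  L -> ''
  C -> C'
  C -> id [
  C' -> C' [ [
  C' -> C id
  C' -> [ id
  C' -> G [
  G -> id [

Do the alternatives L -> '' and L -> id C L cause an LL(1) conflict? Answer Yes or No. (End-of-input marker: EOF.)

FIRST('') = { '' } and FIRST(id C L) = { id }.
The first alternative is nullable and FOLLOW(L) = { EOF, id } shares id with FIRST of the second — conflict.

Yes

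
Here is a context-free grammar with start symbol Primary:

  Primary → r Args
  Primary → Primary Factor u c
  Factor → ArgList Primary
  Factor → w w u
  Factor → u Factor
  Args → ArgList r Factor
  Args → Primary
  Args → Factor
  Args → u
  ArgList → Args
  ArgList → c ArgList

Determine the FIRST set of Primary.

{ r }

Primary → r Args contributes {r}.
From Primary → Primary Factor u c: add FIRST(Primary) = { r }.
Union: FIRST(Primary) = { r }.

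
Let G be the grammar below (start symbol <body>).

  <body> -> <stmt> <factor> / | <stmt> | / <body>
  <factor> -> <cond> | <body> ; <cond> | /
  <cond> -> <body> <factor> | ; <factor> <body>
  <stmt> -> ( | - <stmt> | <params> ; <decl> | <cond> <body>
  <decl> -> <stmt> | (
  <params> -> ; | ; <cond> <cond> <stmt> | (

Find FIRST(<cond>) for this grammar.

{ (, -, /, ; }

From <cond> -> <body> <factor>: add FIRST(<body>) = { (, -, /, ; }.
<cond> -> ; <factor> <body> contributes {;}.
Union: FIRST(<cond>) = { (, -, /, ; }.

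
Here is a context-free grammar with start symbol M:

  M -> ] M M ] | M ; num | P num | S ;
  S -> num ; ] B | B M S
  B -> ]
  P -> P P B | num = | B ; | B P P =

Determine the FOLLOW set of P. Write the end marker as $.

In M -> P num: add FIRST(num) = { num }.
In P -> P P B: add FIRST(P B) = { ], num }.
In P -> P P B: add FIRST(B) = { ] }.
In P -> B P P =: add FIRST(P =) = { ], num }.
In P -> B P P =: add FIRST(=) = { = }.
Union: FOLLOW(P) = { =, ], num }.

{ =, ], num }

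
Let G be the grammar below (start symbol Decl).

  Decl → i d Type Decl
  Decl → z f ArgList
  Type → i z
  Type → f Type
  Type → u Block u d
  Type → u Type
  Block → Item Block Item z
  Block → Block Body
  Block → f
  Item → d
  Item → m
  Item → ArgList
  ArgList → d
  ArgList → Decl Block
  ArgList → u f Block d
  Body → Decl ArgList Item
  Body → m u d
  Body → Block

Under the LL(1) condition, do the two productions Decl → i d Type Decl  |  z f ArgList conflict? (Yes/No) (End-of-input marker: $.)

FIRST(i d Type Decl) = { i } and FIRST(z f ArgList) = { z }.
The FIRST sets are disjoint and neither alternative is nullable — no conflict.

No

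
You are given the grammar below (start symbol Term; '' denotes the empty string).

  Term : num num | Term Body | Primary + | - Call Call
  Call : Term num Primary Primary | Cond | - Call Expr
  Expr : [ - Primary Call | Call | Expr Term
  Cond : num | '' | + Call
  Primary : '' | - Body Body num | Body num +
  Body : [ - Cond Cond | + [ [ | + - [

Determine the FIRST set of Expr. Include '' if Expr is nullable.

Expr : [ - Primary Call contributes {[}.
From Expr : Call: add FIRST(Call) = { +, -, [, num, '' } (including '' since Call is nullable).
From Expr : Expr Term: Expr nullable, take FIRST(Expr) ∪ FIRST(Term) = { +, -, [, num }.
Union: FIRST(Expr) = { +, -, [, num, '' }.

{ +, -, [, num, '' }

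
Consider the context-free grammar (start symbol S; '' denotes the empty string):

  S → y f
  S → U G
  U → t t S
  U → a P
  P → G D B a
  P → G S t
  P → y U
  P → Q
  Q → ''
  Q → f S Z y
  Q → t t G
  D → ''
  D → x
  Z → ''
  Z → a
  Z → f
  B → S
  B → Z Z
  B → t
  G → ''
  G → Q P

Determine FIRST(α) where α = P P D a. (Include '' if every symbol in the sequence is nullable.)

Add FIRST(P)\{''} = { a, f, t, x, y }; P is nullable, continue.
Add FIRST(P)\{''} = { a, f, t, x, y }; P is nullable, continue.
Add FIRST(D)\{''} = { x }; D is nullable, continue.
a is a terminal; add {a} and stop.

{ a, f, t, x, y }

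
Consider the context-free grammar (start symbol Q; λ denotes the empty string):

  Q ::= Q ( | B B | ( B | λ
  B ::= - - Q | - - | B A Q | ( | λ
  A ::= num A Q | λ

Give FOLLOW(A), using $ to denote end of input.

{ $, (, -, num }

In B ::= B A Q: add FIRST(Q)\{λ} = { (, -, num }.
  Since Q is nullable, also add FOLLOW(B) = { $, (, -, num }.
In A ::= num A Q: add FIRST(Q)\{λ} = { (, -, num }.
  Since Q is nullable, also add FOLLOW(A) = { $, (, -, num }.
Union: FOLLOW(A) = { $, (, -, num }.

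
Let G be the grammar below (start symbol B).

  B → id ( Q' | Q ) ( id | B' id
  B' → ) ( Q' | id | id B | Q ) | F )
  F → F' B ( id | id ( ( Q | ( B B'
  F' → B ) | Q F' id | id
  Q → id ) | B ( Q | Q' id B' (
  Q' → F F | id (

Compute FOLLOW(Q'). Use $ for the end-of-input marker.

In B → id ( Q': Q' is at the end, add FOLLOW(B) = { $, (, ), id }.
In B' → ) ( Q': Q' is at the end, add FOLLOW(B') = { $, (, ), id }.
In Q → Q' id B' (: add FIRST(id B' () = { id }.
Union: FOLLOW(Q') = { $, (, ), id }.

{ $, (, ), id }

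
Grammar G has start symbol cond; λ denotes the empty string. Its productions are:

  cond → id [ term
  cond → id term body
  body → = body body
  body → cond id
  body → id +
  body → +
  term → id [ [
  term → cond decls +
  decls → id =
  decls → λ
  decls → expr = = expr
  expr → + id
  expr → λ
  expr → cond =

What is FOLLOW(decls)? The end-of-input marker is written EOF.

In term → cond decls +: add FIRST(+) = { + }.
Union: FOLLOW(decls) = { + }.

{ + }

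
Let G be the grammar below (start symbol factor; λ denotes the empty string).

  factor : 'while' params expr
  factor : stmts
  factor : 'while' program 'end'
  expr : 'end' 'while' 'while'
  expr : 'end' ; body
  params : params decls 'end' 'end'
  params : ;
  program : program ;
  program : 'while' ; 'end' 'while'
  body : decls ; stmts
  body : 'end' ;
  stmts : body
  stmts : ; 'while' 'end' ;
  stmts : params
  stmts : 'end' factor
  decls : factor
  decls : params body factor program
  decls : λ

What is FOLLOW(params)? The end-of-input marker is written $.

{ $, 'end', 'while', ; }

In factor : 'while' params expr: add FIRST(expr) = { 'end' }.
In params : params decls 'end' 'end': add FIRST(decls 'end' 'end') = { 'end', 'while', ; }.
In stmts : params: params is at the end, add FOLLOW(stmts) = { $, 'end', 'while', ; }.
In decls : params body factor program: add FIRST(body factor program) = { 'end', 'while', ; }.
Union: FOLLOW(params) = { $, 'end', 'while', ; }.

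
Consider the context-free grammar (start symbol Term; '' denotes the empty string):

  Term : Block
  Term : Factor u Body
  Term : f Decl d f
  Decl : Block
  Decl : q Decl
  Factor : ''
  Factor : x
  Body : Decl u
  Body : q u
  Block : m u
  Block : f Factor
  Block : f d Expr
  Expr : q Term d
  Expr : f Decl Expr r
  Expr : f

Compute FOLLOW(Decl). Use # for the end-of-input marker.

In Term : f Decl d f: add FIRST(d f) = { d }.
In Decl : q Decl: Decl is at the end, add FOLLOW(Decl) = { d, f, q, u }.
In Body : Decl u: add FIRST(u) = { u }.
In Expr : f Decl Expr r: add FIRST(Expr r) = { f, q }.
Union: FOLLOW(Decl) = { d, f, q, u }.

{ d, f, q, u }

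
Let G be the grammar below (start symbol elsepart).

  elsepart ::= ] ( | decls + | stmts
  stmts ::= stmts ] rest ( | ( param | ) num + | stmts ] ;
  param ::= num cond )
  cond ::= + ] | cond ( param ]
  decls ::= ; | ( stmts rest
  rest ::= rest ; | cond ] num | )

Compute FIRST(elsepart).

elsepart ::= ] ( contributes {]}.
From elsepart ::= decls +: add FIRST(decls) = { (, ; }.
From elsepart ::= stmts: add FIRST(stmts) = { (, ) }.
Union: FIRST(elsepart) = { (, ), ;, ] }.

{ (, ), ;, ] }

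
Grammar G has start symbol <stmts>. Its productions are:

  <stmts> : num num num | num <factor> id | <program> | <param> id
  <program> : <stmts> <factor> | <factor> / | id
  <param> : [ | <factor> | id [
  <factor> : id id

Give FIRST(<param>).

{ [, id }

<param> : [ contributes {[}.
From <param> : <factor>: add FIRST(<factor>) = { id }.
<param> : id [ contributes {id}.
Union: FIRST(<param>) = { [, id }.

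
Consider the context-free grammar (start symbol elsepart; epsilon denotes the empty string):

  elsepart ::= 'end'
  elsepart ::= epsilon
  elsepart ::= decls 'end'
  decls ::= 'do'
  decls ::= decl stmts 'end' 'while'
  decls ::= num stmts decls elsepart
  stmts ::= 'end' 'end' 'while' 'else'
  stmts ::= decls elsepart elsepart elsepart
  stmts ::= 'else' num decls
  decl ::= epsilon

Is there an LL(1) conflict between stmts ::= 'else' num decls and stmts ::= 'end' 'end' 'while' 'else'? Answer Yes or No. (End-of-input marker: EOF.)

FIRST('else' num decls) = { 'else' } and FIRST('end' 'end' 'while' 'else') = { 'end' }.
The FIRST sets are disjoint and neither alternative is nullable — no conflict.

No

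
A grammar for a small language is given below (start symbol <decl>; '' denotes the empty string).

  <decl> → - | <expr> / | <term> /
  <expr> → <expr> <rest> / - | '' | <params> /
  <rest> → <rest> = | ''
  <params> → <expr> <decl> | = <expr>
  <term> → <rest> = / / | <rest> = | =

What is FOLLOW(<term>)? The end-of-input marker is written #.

{ / }

In <decl> → <term> /: add FIRST(/) = { / }.
Union: FOLLOW(<term>) = { / }.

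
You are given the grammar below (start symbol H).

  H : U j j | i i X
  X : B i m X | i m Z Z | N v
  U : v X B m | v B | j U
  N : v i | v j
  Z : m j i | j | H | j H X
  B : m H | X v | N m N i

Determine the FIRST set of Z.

{ i, j, m, v }

Z : m j i contributes {m}.
Z : j contributes {j}.
From Z : H: add FIRST(H) = { i, j, v }.
Z : j H X contributes {j}.
Union: FIRST(Z) = { i, j, m, v }.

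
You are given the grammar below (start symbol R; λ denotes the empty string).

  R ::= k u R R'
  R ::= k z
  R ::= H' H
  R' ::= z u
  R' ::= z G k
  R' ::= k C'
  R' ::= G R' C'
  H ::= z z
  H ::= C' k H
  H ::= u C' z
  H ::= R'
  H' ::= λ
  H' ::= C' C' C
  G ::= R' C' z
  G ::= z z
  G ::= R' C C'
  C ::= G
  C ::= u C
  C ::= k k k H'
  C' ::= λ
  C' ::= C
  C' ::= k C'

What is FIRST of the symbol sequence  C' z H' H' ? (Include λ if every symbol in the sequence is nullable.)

{ k, u, z }

Add FIRST(C')\{λ} = { k, u, z }; C' is nullable, continue.
z is a terminal; add {z} and stop.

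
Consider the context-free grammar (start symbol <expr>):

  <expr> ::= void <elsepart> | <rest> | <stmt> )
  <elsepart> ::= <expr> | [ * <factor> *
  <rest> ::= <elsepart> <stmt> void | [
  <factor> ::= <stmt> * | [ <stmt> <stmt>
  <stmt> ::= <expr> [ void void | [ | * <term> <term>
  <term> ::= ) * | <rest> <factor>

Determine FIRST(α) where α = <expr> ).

Add FIRST(<expr>) = { *, [, void }; <expr> is not nullable, stop.

{ *, [, void }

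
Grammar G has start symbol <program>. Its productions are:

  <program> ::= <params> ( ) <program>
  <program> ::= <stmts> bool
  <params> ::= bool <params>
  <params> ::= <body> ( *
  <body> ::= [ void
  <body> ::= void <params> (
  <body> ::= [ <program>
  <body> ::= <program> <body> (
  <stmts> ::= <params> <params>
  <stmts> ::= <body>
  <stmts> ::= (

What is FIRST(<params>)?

{ (, [, bool, void }

<params> ::= bool <params> contributes {bool}.
From <params> ::= <body> ( *: add FIRST(<body>) = { (, [, bool, void }.
Union: FIRST(<params>) = { (, [, bool, void }.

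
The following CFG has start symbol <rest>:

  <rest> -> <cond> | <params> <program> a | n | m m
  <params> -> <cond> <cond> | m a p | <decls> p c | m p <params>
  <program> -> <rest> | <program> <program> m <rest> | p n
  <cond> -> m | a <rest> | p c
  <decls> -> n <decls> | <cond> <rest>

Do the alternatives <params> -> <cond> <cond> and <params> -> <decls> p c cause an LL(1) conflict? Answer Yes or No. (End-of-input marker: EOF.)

Yes

FIRST(<cond> <cond>) = { a, m, p } and FIRST(<decls> p c) = { a, m, n, p }.
Both contain a, so the two alternatives are not disjoint — LL(1) conflict.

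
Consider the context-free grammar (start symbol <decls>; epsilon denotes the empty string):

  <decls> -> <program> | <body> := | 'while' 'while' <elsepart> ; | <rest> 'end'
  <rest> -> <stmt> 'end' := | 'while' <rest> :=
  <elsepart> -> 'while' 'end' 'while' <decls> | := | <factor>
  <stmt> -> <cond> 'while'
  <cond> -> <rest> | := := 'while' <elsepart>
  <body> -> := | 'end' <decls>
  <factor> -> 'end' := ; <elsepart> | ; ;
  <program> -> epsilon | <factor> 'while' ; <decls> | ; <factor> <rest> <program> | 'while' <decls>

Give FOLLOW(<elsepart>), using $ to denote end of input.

{ 'while', :=, ; }

In <decls> -> 'while' 'while' <elsepart> ;: add FIRST(;) = { ; }.
In <cond> -> := := 'while' <elsepart>: <elsepart> is at the end, add FOLLOW(<cond>) = { 'while' }.
In <factor> -> 'end' := ; <elsepart>: <elsepart> is at the end, add FOLLOW(<factor>) = { 'while', :=, ; }.
Union: FOLLOW(<elsepart>) = { 'while', :=, ; }.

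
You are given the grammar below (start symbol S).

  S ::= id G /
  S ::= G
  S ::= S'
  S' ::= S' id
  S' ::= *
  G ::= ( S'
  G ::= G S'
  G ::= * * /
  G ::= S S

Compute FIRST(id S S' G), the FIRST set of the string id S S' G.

{ id }

id is a terminal; add {id} and stop.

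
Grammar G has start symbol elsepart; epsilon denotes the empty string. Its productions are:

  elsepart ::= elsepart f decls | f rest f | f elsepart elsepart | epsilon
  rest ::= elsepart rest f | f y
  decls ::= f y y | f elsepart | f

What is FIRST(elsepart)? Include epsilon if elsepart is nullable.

{ f, epsilon }

From elsepart ::= elsepart f decls: elsepart nullable, take FIRST(elsepart) ∪ {f} = { f }.
elsepart ::= f rest f contributes {f}.
elsepart ::= f elsepart elsepart contributes {f}.
elsepart ::= epsilon contributes epsilon.
Union: FIRST(elsepart) = { f, epsilon }.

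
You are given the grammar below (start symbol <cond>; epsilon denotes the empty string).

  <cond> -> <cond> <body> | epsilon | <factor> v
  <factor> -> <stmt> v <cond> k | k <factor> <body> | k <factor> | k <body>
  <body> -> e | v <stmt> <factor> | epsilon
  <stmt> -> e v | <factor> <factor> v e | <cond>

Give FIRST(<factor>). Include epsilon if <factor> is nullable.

{ e, k, v }

From <factor> -> <stmt> v <cond> k: <stmt> nullable, take FIRST(<stmt>) ∪ {v} = { e, k, v }.
<factor> -> k <factor> <body> contributes {k}.
<factor> -> k <factor> contributes {k}.
<factor> -> k <body> contributes {k}.
Union: FIRST(<factor>) = { e, k, v }.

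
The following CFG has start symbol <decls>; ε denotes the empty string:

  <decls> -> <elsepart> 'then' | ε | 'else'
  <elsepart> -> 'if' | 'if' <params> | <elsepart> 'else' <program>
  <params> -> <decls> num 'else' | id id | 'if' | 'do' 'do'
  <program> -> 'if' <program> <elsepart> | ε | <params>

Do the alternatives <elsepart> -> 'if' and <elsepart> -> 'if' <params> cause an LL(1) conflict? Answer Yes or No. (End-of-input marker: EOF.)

Yes

FIRST('if') = { 'if' } and FIRST('if' <params>) = { 'if' }.
Both contain 'if', so the two alternatives are not disjoint — LL(1) conflict.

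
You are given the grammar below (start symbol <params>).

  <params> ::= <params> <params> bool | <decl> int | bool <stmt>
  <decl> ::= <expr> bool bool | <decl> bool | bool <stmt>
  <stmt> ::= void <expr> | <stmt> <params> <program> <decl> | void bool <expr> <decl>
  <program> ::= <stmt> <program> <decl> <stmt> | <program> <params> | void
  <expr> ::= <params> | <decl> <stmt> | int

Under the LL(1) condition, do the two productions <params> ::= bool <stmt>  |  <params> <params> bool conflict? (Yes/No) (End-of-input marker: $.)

Yes

FIRST(bool <stmt>) = { bool } and FIRST(<params> <params> bool) = { bool, int }.
Both contain bool, so the two alternatives are not disjoint — LL(1) conflict.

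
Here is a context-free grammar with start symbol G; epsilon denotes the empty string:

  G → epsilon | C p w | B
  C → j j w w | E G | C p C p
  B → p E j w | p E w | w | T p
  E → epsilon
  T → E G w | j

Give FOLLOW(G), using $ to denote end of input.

G is the start symbol, so $ ∈ FOLLOW(G).
In C → E G: G is at the end, add FOLLOW(C) = { p }.
In T → E G w: add FIRST(w) = { w }.
Union: FOLLOW(G) = { $, p, w }.

{ $, p, w }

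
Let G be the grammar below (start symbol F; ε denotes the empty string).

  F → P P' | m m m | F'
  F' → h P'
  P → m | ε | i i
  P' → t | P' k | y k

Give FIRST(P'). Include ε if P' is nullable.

P' → t contributes {t}.
From P' → P' k: add FIRST(P') = { t, y }.
P' → y k contributes {y}.
Union: FIRST(P') = { t, y }.

{ t, y }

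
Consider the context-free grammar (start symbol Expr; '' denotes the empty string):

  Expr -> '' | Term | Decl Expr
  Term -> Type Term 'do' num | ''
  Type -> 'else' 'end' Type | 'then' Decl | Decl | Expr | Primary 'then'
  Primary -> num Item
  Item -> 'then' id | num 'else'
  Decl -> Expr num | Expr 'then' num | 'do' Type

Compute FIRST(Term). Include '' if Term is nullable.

{ 'do', 'else', 'then', num, '' }

From Term -> Type Term 'do' num: Type, Term nullable, take FIRST(Type) ∪ FIRST(Term) ∪ {'do'} = { 'do', 'else', 'then', num }.
Term -> '' contributes ''.
Union: FIRST(Term) = { 'do', 'else', 'then', num, '' }.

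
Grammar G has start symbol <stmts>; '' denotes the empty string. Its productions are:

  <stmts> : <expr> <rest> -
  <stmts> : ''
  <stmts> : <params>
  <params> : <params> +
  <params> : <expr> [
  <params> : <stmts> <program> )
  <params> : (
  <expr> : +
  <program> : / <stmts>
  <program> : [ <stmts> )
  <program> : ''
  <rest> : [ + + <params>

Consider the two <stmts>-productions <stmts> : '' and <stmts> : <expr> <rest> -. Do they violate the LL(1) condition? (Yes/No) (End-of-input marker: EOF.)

FIRST('') = { '' } and FIRST(<expr> <rest> -) = { + }.
The first is nullable but FOLLOW(<stmts>) = { EOF, ), /, [ } is disjoint from FIRST of the second.

No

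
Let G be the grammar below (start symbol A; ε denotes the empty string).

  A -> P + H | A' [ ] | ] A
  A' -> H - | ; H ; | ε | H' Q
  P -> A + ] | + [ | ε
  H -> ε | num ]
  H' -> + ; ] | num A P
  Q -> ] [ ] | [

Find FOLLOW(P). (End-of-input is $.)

In A -> P + H: add FIRST(+ H) = { + }.
In H' -> num A P: P is at the end, add FOLLOW(H') = { [, ] }.
Union: FOLLOW(P) = { +, [, ] }.

{ +, [, ] }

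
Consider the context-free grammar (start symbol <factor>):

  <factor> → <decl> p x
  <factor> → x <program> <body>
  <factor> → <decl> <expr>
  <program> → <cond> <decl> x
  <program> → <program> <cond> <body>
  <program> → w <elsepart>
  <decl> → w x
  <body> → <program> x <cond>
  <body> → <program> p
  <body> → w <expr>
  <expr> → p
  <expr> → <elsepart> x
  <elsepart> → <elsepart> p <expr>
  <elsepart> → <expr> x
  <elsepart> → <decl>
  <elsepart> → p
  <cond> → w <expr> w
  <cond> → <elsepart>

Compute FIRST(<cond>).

<cond> → w <expr> w contributes {w}.
From <cond> → <elsepart>: add FIRST(<elsepart>) = { p, w }.
Union: FIRST(<cond>) = { p, w }.

{ p, w }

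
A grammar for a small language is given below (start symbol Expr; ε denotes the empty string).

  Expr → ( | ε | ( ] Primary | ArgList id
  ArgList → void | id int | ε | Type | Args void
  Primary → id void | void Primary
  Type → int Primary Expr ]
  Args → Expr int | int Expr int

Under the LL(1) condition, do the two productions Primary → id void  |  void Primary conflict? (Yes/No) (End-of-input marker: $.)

No

FIRST(id void) = { id } and FIRST(void Primary) = { void }.
The FIRST sets are disjoint and neither alternative is nullable — no conflict.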